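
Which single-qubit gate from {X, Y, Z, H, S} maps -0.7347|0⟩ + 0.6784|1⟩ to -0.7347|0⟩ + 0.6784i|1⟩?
S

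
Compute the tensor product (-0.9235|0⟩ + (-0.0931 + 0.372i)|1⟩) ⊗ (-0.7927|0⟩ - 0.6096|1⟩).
0.7321|00⟩ + 0.563|01⟩ + (0.0738 - 0.2949i)|10⟩ + (0.05675 - 0.2268i)|11⟩

amp(|b₁b₂…⟩) = product of the factor amplitudes for bits b₁, b₂, …; only kets whose every factor amplitude is nonzero survive.
|00⟩: (-0.9235)(-0.7927) = 0.7321
|01⟩: (-0.9235)(-0.6096) = 0.563
|10⟩: (-0.0931 + 0.372i)(-0.7927) = (0.0738 - 0.2949i)
|11⟩: (-0.0931 + 0.372i)(-0.6096) = (0.05675 - 0.2268i)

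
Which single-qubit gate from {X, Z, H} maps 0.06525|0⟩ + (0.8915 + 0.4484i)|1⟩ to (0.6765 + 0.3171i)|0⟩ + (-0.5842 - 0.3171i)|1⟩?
H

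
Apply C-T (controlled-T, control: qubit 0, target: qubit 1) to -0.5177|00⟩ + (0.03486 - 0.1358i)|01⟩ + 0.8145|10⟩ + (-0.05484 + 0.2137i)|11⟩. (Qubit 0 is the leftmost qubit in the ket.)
-0.5177|00⟩ + (0.03486 - 0.1358i)|01⟩ + 0.8145|10⟩ + (-0.1899 + 0.1123i)|11⟩

C-T leaves the control-|0⟩ kets |00⟩, |01⟩ unchanged and applies T to qubit 1 on the control-|1⟩ pair (|10⟩, |11⟩).
T = [[1, 0], [0, (1/√2 + (1/√2)i)]].
With a = amp(|10⟩) = 0.8145 and b = amp(|11⟩) = (-0.05484 + 0.2137i):
new amp(|10⟩) = (1)·a = 0.8145
new amp(|11⟩) = (1/√2 + (1/√2)i)·b = (-0.1899 + 0.1123i)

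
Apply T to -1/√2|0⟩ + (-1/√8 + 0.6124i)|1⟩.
-1/√2|0⟩ + (-0.683 + 0.183i)|1⟩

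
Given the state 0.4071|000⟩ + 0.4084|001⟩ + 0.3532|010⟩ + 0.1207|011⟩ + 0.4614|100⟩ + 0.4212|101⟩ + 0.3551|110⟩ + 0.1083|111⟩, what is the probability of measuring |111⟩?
0.01173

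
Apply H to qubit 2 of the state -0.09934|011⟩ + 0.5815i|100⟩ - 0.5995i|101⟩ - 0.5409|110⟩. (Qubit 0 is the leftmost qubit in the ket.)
-0.07024|010⟩ + 0.07024|011⟩ - 0.01273i|100⟩ + 0.8351i|101⟩ - 0.3825|110⟩ - 0.3825|111⟩

H on qubit 2 mixes each pair of kets that differ only in qubit 2: amplitudes (a, b) of (|…0…⟩, |…1…⟩) become ((a + b)/√2, (a − b)/√2). Kets absent from the input have amplitude 0.
(|010⟩, |011⟩): (a, b) = (0, -0.09934) → (-0.07024, 0.07024)
(|100⟩, |101⟩): (a, b) = (0.5815i, -0.5995i) → (-0.01273i, 0.8351i)
(|110⟩, |111⟩): (a, b) = (-0.5409, 0) → (-0.3825, -0.3825)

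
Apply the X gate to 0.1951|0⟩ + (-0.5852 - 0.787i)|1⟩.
(-0.5852 - 0.787i)|0⟩ + 0.1951|1⟩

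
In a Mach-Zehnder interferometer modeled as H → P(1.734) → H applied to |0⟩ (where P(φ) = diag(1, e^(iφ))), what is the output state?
(0.4188 + 0.4934i)|0⟩ + (0.5812 - 0.4934i)|1⟩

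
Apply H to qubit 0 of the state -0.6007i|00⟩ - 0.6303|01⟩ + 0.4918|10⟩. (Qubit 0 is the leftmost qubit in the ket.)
(0.3478 - 0.4248i)|00⟩ - 0.4457|01⟩ + (-0.3478 - 0.4248i)|10⟩ - 0.4457|11⟩

H on qubit 0 mixes each pair of kets that differ only in qubit 0: amplitudes (a, b) of (|…0…⟩, |…1…⟩) become ((a + b)/√2, (a − b)/√2). Kets absent from the input have amplitude 0.
(|00⟩, |10⟩): (a, b) = (-0.6007i, 0.4918) → ((0.3478 - 0.4248i), (-0.3478 - 0.4248i))
(|01⟩, |11⟩): (a, b) = (-0.6303, 0) → (-0.4457, -0.4457)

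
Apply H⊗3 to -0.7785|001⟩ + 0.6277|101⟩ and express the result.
-0.05332|000⟩ + 0.05332|001⟩ - 0.05332|010⟩ + 0.05332|011⟩ - 0.4972|100⟩ + 0.4972|101⟩ - 0.4972|110⟩ + 0.4972|111⟩

H⊗3 gives amp(|y⟩) = (1/2√2) Σ_x (−1)^(x·y) amp(|x⟩), where x·y is the number of positions in which both x and y have a 1.
|000⟩: (-0.7785 + 0.6277)/(2√2) = -0.05332
|001⟩: (0.7785 - 0.6277)/(2√2) = 0.05332
|010⟩: (-0.7785 + 0.6277)/(2√2) = -0.05332
|011⟩: (0.7785 - 0.6277)/(2√2) = 0.05332
|100⟩: (-0.7785 - 0.6277)/(2√2) = -0.4972
|101⟩: (0.7785 + 0.6277)/(2√2) = 0.4972
|110⟩: (-0.7785 - 0.6277)/(2√2) = -0.4972
|111⟩: (0.7785 + 0.6277)/(2√2) = 0.4972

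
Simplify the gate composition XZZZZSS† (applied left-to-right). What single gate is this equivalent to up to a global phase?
X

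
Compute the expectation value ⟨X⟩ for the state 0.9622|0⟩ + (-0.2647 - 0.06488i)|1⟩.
-0.5094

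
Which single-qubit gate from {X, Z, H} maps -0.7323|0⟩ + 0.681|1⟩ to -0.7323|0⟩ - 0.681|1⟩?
Z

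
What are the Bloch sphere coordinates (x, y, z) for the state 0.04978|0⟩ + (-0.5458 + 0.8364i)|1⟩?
(-0.05434, 0.08327, -0.995)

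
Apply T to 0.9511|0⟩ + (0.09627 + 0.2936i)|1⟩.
0.9511|0⟩ + (-0.1395 + 0.2757i)|1⟩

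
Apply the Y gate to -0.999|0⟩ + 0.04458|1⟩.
-0.04458i|0⟩ - 0.999i|1⟩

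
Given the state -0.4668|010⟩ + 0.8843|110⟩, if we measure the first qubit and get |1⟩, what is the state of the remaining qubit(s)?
|10⟩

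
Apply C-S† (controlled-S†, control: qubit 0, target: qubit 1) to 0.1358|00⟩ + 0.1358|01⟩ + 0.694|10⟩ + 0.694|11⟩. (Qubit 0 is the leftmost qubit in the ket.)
0.1358|00⟩ + 0.1358|01⟩ + 0.694|10⟩ - 0.694i|11⟩

C-S† leaves the control-|0⟩ kets |00⟩, |01⟩ unchanged and applies S† to qubit 1 on the control-|1⟩ pair (|10⟩, |11⟩).
S† = [[1, 0], [0, -i]].
With a = amp(|10⟩) = 0.694 and b = amp(|11⟩) = 0.694:
new amp(|10⟩) = (1)·a = 0.694
new amp(|11⟩) = (-i)·b = -0.694i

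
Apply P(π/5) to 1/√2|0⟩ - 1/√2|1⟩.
1/√2|0⟩ + (-0.5721 - 0.4156i)|1⟩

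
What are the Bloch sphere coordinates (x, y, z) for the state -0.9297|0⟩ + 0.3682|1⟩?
(-0.6846, 0, 0.7288)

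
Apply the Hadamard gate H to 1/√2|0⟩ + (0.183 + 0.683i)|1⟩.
(0.6294 + 0.483i)|0⟩ + (0.3706 - 0.483i)|1⟩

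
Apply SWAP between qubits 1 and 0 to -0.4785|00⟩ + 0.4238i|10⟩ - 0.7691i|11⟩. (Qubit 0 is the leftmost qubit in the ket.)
-0.4785|00⟩ + 0.4238i|01⟩ - 0.7691i|11⟩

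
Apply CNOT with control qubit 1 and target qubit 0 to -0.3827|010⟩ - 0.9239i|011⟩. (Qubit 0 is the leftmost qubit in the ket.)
-0.3827|110⟩ - 0.9239i|111⟩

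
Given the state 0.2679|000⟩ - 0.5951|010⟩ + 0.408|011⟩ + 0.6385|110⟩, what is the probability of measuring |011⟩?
0.1665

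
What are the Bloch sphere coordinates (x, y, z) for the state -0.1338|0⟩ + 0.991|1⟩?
(-0.2652, 0, -0.9642)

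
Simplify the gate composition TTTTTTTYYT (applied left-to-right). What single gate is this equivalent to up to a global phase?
I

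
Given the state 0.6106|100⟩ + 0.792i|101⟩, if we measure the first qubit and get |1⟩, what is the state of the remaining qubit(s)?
0.6106|00⟩ + 0.792i|01⟩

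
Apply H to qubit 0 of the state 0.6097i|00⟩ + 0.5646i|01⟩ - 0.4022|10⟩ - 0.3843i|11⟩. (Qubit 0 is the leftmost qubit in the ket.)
(-0.2844 + 0.4311i)|00⟩ + 0.1275i|01⟩ + (0.2844 + 0.4311i)|10⟩ + 0.671i|11⟩

H on qubit 0 mixes each pair of kets that differ only in qubit 0: amplitudes (a, b) of (|…0…⟩, |…1…⟩) become ((a + b)/√2, (a − b)/√2). Kets absent from the input have amplitude 0.
(|00⟩, |10⟩): (a, b) = (0.6097i, -0.4022) → ((-0.2844 + 0.4311i), (0.2844 + 0.4311i))
(|01⟩, |11⟩): (a, b) = (0.5646i, -0.3843i) → (0.1275i, 0.671i)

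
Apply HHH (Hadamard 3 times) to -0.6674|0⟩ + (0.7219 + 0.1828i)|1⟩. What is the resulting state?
(0.03854 + 0.1293i)|0⟩ + (-0.9824 - 0.1293i)|1⟩

H² = I, so H^3 = H: a single Hadamard. With (a, b) = (-0.6674, (0.7219 + 0.1828i)), H gives ((a + b)/√2, (a − b)/√2) = ((0.03854 + 0.1293i), (-0.9824 - 0.1293i)).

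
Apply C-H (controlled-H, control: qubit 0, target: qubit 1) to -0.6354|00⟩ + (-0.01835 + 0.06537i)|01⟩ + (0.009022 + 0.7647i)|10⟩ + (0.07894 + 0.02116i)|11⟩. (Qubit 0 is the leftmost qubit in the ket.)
-0.6354|00⟩ + (-0.01835 + 0.06537i)|01⟩ + (0.0622 + 0.5557i)|10⟩ + (-0.04944 + 0.5258i)|11⟩

C-H leaves the control-|0⟩ kets |00⟩, |01⟩ unchanged and applies H to qubit 1 on the control-|1⟩ pair (|10⟩, |11⟩).
H = [[1/√2, 1/√2], [1/√2, -1/√2]].
With a = amp(|10⟩) = (0.009022 + 0.7647i) and b = amp(|11⟩) = (0.07894 + 0.02116i):
new amp(|10⟩) = (1/√2)·a + (1/√2)·b = (0.0622 + 0.5557i)
new amp(|11⟩) = (1/√2)·a + (-1/√2)·b = (-0.04944 + 0.5258i)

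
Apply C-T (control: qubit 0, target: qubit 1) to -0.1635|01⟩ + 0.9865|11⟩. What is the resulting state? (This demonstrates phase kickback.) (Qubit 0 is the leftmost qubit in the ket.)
-0.1635|01⟩ + (0.6976 + 0.6976i)|11⟩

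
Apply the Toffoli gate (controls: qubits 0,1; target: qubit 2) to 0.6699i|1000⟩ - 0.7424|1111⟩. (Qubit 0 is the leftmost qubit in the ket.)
0.6699i|1000⟩ - 0.7424|1101⟩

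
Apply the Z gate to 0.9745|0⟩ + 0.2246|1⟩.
0.9745|0⟩ - 0.2246|1⟩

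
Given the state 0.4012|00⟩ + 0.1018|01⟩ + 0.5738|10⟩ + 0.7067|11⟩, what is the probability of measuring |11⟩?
0.4994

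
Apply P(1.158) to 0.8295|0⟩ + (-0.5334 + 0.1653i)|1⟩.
0.8295|0⟩ + (-0.3654 - 0.4223i)|1⟩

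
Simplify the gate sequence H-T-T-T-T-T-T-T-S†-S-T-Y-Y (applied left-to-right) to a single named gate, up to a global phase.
H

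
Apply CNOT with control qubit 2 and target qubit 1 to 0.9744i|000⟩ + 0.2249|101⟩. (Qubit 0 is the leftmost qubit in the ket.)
0.9744i|000⟩ + 0.2249|111⟩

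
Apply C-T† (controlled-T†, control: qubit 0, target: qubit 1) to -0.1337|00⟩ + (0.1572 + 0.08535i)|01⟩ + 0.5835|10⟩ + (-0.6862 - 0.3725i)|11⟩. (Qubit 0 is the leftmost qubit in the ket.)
-0.1337|00⟩ + (0.1572 + 0.08535i)|01⟩ + 0.5835|10⟩ + (-0.7486 + 0.2218i)|11⟩

C-T† leaves the control-|0⟩ kets |00⟩, |01⟩ unchanged and applies T† to qubit 1 on the control-|1⟩ pair (|10⟩, |11⟩).
T† = [[1, 0], [0, (1/√2 - (1/√2)i)]].
With a = amp(|10⟩) = 0.5835 and b = amp(|11⟩) = (-0.6862 - 0.3725i):
new amp(|10⟩) = (1)·a = 0.5835
new amp(|11⟩) = (1/√2 - (1/√2)i)·b = (-0.7486 + 0.2218i)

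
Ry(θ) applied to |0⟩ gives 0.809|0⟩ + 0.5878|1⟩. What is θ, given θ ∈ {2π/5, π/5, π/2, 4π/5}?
2π/5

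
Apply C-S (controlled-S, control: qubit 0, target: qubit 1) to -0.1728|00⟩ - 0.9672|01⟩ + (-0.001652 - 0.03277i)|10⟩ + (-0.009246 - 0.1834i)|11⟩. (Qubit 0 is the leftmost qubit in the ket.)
-0.1728|00⟩ - 0.9672|01⟩ + (-0.001652 - 0.03277i)|10⟩ + (0.1834 - 0.009246i)|11⟩

C-S leaves the control-|0⟩ kets |00⟩, |01⟩ unchanged and applies S to qubit 1 on the control-|1⟩ pair (|10⟩, |11⟩).
S = [[1, 0], [0, i]].
With a = amp(|10⟩) = (-0.001652 - 0.03277i) and b = amp(|11⟩) = (-0.009246 - 0.1834i):
new amp(|10⟩) = (1)·a = (-0.001652 - 0.03277i)
new amp(|11⟩) = (i)·b = (0.1834 - 0.009246i)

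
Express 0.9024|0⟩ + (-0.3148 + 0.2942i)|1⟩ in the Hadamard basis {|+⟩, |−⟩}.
(0.4155 + 0.208i)|+⟩ + (0.8607 - 0.208i)|−⟩

With |ψ⟩ = α|0⟩ + β|1⟩, the Hadamard-basis coefficients are ⟨+|ψ⟩ = (α + β)/√2 and ⟨−|ψ⟩ = (α − β)/√2.
Here α = 0.9024, β = (-0.3148 + 0.2942i): (α + β)/√2 = (0.4155 + 0.208i), (α − β)/√2 = (0.8607 - 0.208i).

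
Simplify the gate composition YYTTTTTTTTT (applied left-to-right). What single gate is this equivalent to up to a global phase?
T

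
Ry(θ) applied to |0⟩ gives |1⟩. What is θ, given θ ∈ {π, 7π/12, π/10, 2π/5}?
π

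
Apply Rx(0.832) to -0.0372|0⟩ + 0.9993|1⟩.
(-0.03403 - 0.4038i)|0⟩ + (0.9141 + 0.01503i)|1⟩

Rx(0.832) = [[cos(θ/2), −i·sin(θ/2)], [−i·sin(θ/2), cos(θ/2)]]; θ = 0.832, cos(θ/2) ≈ 0.914713, sin(θ/2) ≈ 0.404105.
With a = amp(|0⟩) = -0.0372 and b = amp(|1⟩) = 0.9993:
new amp(|0⟩) = (0.914713)·a + (-0.404105i)·b = (-0.03403 - 0.4038i)
new amp(|1⟩) = (-0.404105i)·a + (0.914713)·b = (0.9141 + 0.01503i)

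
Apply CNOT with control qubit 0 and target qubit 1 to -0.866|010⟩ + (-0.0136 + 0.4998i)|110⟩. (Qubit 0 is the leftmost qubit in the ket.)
-0.866|010⟩ + (-0.0136 + 0.4998i)|100⟩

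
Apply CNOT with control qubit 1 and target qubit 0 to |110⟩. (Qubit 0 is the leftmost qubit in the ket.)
|010⟩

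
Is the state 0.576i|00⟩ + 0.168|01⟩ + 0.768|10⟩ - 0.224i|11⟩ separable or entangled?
Separable

Writing the state as a|00⟩ + b|01⟩ + c|10⟩ + d|11⟩, it is a product state iff ad − bc = 0.
Here (a, b, c, d) = (0.576i, 0.168, 0.768, -0.224i): ad − bc = (0.576i)(-0.224i) − (0.168)(0.768) = 0, so the state is separable.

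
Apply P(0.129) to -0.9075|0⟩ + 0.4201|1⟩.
-0.9075|0⟩ + (0.4166 + 0.05404i)|1⟩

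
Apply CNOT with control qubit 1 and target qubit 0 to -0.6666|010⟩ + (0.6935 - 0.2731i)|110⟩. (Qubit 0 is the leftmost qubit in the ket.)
(0.6935 - 0.2731i)|010⟩ - 0.6666|110⟩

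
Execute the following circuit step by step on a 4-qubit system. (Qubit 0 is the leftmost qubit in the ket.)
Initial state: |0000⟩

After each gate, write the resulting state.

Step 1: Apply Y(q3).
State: i|0001⟩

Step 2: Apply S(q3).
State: -|0001⟩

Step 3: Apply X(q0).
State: -|1001⟩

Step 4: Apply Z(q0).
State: |1001⟩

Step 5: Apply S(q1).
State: |1001⟩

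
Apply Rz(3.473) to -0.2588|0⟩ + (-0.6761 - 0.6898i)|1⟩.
(0.04269 + 0.2553i)|0⟩ + (0.7919 - 0.5531i)|1⟩

Rz(3.473) = [[e^(−iθ/2), 0], [0, e^(iθ/2)]] with e^(±iθ/2) = cos(θ/2) ± i·sin(θ/2); θ = 3.473, cos(θ/2) ≈ -0.164946, sin(θ/2) ≈ 0.986303.
With a = amp(|0⟩) = -0.2588 and b = amp(|1⟩) = (-0.6761 - 0.6898i):
new amp(|0⟩) = (-0.164946 - 0.986303i)·a = (0.04269 + 0.2553i)
new amp(|1⟩) = (-0.164946 + 0.986303i)·b = (0.7919 - 0.5531i)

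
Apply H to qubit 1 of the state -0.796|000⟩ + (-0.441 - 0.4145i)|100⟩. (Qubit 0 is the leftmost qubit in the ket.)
-0.5629|000⟩ - 0.5629|010⟩ + (-0.3118 - 0.2931i)|100⟩ + (-0.3118 - 0.2931i)|110⟩

H on qubit 1 mixes each pair of kets that differ only in qubit 1: amplitudes (a, b) of (|…0…⟩, |…1…⟩) become ((a + b)/√2, (a − b)/√2). Kets absent from the input have amplitude 0.
(|000⟩, |010⟩): (a, b) = (-0.796, 0) → (-0.5629, -0.5629)
(|100⟩, |110⟩): (a, b) = ((-0.441 - 0.4145i), 0) → ((-0.3118 - 0.2931i), (-0.3118 - 0.2931i))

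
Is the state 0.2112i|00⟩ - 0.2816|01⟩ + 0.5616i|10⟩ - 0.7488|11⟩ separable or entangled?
Separable

Writing the state as a|00⟩ + b|01⟩ + c|10⟩ + d|11⟩, it is a product state iff ad − bc = 0.
Here (a, b, c, d) = (0.2112i, -0.2816, 0.5616i, -0.7488): ad − bc = (0.2112i)(-0.7488) − (-0.2816)(0.5616i) = 0, so the state is separable.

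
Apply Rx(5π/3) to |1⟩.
-(1/2)i|0⟩ - 0.866|1⟩

Rx(5π/3) = [[cos(θ/2), −i·sin(θ/2)], [−i·sin(θ/2), cos(θ/2)]]; θ = 5π/3, cos(θ/2) ≈ -0.866025, sin(θ/2) ≈ 0.5.
With a = amp(|0⟩) = 0 and b = amp(|1⟩) = 1:
new amp(|0⟩) = (-0.866025)·a + (-0.5i)·b = -(1/2)i
new amp(|1⟩) = (-0.5i)·a + (-0.866025)·b = -0.866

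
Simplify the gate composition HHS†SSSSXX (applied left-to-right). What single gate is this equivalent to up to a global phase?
S†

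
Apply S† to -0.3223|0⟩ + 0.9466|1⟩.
-0.3223|0⟩ - 0.9466i|1⟩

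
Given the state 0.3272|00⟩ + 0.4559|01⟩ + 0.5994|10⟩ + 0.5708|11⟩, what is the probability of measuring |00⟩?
0.1071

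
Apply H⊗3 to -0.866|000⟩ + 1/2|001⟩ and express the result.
-0.1294|000⟩ - 0.483|001⟩ - 0.1294|010⟩ - 0.483|011⟩ - 0.1294|100⟩ - 0.483|101⟩ - 0.1294|110⟩ - 0.483|111⟩

H⊗3 gives amp(|y⟩) = (1/2√2) Σ_x (−1)^(x·y) amp(|x⟩), where x·y is the number of positions in which both x and y have a 1.
|000⟩: (-0.866 + 1/2)/(2√2) = -0.1294
|001⟩: (-0.866 - 1/2)/(2√2) = -0.483
|010⟩: (-0.866 + 1/2)/(2√2) = -0.1294
|011⟩: (-0.866 - 1/2)/(2√2) = -0.483
|100⟩: (-0.866 + 1/2)/(2√2) = -0.1294
|101⟩: (-0.866 - 1/2)/(2√2) = -0.483
|110⟩: (-0.866 + 1/2)/(2√2) = -0.1294
|111⟩: (-0.866 - 1/2)/(2√2) = -0.483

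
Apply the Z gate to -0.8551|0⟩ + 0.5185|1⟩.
-0.8551|0⟩ - 0.5185|1⟩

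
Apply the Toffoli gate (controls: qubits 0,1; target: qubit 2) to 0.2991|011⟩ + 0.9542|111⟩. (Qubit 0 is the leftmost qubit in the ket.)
0.2991|011⟩ + 0.9542|110⟩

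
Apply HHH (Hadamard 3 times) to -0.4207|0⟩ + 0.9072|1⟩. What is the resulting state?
0.344|0⟩ - 0.939|1⟩

H² = I, so H^3 = H: a single Hadamard. With (a, b) = (-0.4207, 0.9072), H gives ((a + b)/√2, (a − b)/√2) = (0.344, -0.939).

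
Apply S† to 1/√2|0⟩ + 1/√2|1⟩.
1/√2|0⟩ - (1/√2)i|1⟩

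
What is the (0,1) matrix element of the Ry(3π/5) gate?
-0.809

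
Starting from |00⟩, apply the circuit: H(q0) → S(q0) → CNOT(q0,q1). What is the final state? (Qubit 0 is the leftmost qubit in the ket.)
1/√2|00⟩ + (1/√2)i|11⟩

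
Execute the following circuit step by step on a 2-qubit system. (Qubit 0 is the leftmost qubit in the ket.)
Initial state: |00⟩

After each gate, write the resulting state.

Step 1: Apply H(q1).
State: 1/√2|00⟩ + 1/√2|01⟩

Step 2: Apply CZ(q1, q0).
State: 1/√2|00⟩ + 1/√2|01⟩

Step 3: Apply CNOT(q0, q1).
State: 1/√2|00⟩ + 1/√2|01⟩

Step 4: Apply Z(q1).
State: 1/√2|00⟩ - 1/√2|01⟩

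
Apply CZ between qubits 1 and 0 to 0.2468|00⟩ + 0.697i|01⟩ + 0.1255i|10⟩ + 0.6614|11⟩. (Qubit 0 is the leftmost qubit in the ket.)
0.2468|00⟩ + 0.697i|01⟩ + 0.1255i|10⟩ - 0.6614|11⟩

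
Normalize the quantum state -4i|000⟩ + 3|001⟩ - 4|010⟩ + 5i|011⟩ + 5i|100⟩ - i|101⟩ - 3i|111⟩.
-0.398i|000⟩ + 0.2985|001⟩ - 0.398|010⟩ + 0.4975i|011⟩ + 0.4975i|100⟩ - 0.0995i|101⟩ - 0.2985i|111⟩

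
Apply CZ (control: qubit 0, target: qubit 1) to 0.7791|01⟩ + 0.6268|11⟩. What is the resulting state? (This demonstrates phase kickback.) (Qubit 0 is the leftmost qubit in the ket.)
0.7791|01⟩ - 0.6268|11⟩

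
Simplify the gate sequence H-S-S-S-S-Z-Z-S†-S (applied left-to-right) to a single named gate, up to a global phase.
H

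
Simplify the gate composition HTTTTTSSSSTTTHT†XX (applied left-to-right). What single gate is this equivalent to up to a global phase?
T†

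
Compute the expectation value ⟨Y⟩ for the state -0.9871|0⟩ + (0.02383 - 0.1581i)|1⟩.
0.3121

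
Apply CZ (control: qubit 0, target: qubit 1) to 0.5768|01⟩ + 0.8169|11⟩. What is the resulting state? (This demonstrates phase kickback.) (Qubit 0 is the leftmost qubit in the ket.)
0.5768|01⟩ - 0.8169|11⟩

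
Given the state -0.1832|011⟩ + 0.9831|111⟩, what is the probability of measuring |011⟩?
0.03356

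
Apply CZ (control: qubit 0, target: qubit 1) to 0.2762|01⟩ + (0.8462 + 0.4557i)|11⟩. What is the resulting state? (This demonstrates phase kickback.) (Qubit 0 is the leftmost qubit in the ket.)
0.2762|01⟩ + (-0.8462 - 0.4557i)|11⟩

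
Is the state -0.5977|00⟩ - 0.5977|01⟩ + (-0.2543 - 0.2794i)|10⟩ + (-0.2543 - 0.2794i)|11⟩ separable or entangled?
Separable

Writing the state as a|00⟩ + b|01⟩ + c|10⟩ + d|11⟩, it is a product state iff ad − bc = 0.
Here (a, b, c, d) = (-0.5977, -0.5977, (-0.2543 - 0.2794i), (-0.2543 - 0.2794i)): ad − bc = (-0.5977)(-0.2543 - 0.2794i) − (-0.5977)(-0.2543 - 0.2794i) = 0, so the state is separable.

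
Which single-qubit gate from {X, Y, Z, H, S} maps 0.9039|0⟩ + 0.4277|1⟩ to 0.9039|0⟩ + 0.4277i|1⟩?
S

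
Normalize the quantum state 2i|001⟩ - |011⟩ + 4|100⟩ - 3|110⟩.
0.3651i|001⟩ - 0.1826|011⟩ + 0.7303|100⟩ - 0.5477|110⟩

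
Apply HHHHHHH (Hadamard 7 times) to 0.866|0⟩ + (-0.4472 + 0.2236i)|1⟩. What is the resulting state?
(0.2961 + 0.1581i)|0⟩ + (0.9286 - 0.1581i)|1⟩

H² = I, so H^7 = H: a single Hadamard. With (a, b) = (0.866, (-0.4472 + 0.2236i)), H gives ((a + b)/√2, (a − b)/√2) = ((0.2961 + 0.1581i), (0.9286 - 0.1581i)).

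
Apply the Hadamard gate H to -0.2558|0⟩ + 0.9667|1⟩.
0.5027|0⟩ - 0.8644|1⟩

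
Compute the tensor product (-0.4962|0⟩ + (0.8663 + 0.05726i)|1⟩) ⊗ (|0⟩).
-0.4962|00⟩ + (0.8663 + 0.05726i)|10⟩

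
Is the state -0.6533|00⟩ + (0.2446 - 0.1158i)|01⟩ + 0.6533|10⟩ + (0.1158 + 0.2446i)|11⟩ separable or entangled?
Entangled

Writing the state as a|00⟩ + b|01⟩ + c|10⟩ + d|11⟩, it is a product state iff ad − bc = 0.
Here (a, b, c, d) = (-0.6533, (0.2446 - 0.1158i), 0.6533, (0.1158 + 0.2446i)): ad − bc = (-0.6533)(0.1158 + 0.2446i) − (0.2446 - 0.1158i)(0.6533) = (-0.2354 - 0.08415i) ≠ 0, so the state is entangled.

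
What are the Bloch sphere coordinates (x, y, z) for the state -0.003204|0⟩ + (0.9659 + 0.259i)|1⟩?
(-0.006189, -0.00166, -1)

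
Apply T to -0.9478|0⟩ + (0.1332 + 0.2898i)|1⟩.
-0.9478|0⟩ + (-0.1107 + 0.2991i)|1⟩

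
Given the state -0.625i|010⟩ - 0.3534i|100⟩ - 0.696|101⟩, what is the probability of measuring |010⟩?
0.3906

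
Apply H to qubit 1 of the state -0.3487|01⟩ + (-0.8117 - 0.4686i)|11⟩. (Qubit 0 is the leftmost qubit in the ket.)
-0.2466|00⟩ + 0.2466|01⟩ + (-0.574 - 0.3314i)|10⟩ + (0.574 + 0.3314i)|11⟩

H on qubit 1 mixes each pair of kets that differ only in qubit 1: amplitudes (a, b) of (|…0…⟩, |…1…⟩) become ((a + b)/√2, (a − b)/√2). Kets absent from the input have amplitude 0.
(|00⟩, |01⟩): (a, b) = (0, -0.3487) → (-0.2466, 0.2466)
(|10⟩, |11⟩): (a, b) = (0, (-0.8117 - 0.4686i)) → ((-0.574 - 0.3314i), (0.574 + 0.3314i))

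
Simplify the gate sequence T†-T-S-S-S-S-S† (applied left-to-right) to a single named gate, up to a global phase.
S†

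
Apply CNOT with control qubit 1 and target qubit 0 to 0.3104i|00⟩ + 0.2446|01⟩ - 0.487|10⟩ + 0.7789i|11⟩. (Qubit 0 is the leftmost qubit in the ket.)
0.3104i|00⟩ + 0.7789i|01⟩ - 0.487|10⟩ + 0.2446|11⟩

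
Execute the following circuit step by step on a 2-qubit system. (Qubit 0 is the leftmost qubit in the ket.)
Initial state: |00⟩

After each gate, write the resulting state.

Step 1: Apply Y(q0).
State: i|10⟩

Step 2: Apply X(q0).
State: i|00⟩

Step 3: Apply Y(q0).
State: -|10⟩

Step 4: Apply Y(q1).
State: -i|11⟩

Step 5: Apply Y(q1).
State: -|10⟩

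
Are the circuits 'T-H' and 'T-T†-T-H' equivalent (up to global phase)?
Yes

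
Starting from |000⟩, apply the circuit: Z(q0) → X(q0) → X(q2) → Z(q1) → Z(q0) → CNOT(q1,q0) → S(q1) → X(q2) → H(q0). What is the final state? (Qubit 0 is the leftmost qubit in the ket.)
-1/√2|000⟩ + 1/√2|100⟩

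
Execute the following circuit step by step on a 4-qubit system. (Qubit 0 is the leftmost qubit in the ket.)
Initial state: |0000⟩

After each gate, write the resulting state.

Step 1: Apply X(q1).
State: |0100⟩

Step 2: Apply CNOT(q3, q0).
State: |0100⟩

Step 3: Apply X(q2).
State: |0110⟩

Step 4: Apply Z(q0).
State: |0110⟩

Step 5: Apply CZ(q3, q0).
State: |0110⟩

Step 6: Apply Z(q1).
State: -|0110⟩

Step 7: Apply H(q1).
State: -1/√2|0010⟩ + 1/√2|0110⟩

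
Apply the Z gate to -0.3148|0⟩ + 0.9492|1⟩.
-0.3148|0⟩ - 0.9492|1⟩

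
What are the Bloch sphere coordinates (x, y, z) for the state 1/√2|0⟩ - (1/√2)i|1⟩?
(0, -1, 0)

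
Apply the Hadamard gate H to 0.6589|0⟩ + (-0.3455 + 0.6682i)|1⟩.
(0.2216 + 0.4725i)|0⟩ + (0.7102 - 0.4725i)|1⟩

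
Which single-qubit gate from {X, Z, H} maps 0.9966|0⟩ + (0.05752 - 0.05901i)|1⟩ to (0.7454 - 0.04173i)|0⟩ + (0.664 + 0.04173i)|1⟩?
H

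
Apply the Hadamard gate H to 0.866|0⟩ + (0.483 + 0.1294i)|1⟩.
(0.9539 + 0.0915i)|0⟩ + (0.2708 - 0.0915i)|1⟩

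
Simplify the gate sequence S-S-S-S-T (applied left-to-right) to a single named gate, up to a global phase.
T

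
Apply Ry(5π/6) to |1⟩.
-0.9659|0⟩ + 0.2588|1⟩

Ry(5π/6) = [[cos(θ/2), −sin(θ/2)], [sin(θ/2), cos(θ/2)]]; θ = 5π/6, cos(θ/2) ≈ 0.258819, sin(θ/2) ≈ 0.965926.
With a = amp(|0⟩) = 0 and b = amp(|1⟩) = 1:
new amp(|0⟩) = (0.258819)·a + (-0.965926)·b = -0.9659
new amp(|1⟩) = (0.965926)·a + (0.258819)·b = 0.2588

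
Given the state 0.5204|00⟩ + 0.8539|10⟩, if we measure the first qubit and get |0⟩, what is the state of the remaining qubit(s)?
|0⟩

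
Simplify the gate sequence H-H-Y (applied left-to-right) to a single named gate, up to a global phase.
Y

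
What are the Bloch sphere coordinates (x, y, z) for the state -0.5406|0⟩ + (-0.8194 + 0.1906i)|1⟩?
(0.8859, -0.2061, -0.4155)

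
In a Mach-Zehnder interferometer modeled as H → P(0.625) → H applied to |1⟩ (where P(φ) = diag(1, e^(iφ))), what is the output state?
(0.09452 - 0.2925i)|0⟩ + (0.9055 + 0.2925i)|1⟩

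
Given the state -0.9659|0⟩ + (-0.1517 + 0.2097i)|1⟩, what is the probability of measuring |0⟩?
0.933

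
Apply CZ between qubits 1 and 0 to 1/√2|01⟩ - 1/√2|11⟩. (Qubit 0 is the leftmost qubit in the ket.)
1/√2|01⟩ + 1/√2|11⟩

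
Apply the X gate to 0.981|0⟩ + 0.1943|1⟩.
0.1943|0⟩ + 0.981|1⟩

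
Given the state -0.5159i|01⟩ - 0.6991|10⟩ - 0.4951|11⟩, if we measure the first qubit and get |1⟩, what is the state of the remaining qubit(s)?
-0.8161|0⟩ - 0.5779|1⟩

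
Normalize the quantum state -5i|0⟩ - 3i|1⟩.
-0.8575i|0⟩ - 0.5145i|1⟩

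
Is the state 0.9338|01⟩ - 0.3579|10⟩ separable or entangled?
Entangled

Writing the state as a|00⟩ + b|01⟩ + c|10⟩ + d|11⟩, it is a product state iff ad − bc = 0.
Here (a, b, c, d) = (0, 0.9338, -0.3579, 0): ad − bc = (0)(0) − (0.9338)(-0.3579) = 0.3342 ≠ 0, so the state is entangled.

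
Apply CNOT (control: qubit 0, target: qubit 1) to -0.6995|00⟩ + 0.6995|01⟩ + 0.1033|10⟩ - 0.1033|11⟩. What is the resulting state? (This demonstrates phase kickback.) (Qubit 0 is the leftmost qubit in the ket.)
-0.6995|00⟩ + 0.6995|01⟩ - 0.1033|10⟩ + 0.1033|11⟩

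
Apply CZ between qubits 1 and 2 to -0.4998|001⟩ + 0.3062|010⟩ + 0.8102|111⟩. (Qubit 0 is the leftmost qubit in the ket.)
-0.4998|001⟩ + 0.3062|010⟩ - 0.8102|111⟩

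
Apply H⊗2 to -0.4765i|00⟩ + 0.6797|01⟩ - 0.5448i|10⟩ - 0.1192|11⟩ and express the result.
(0.2803 - 0.5107i)|00⟩ + (-0.2803 - 0.5107i)|01⟩ + (0.3995 + 0.03415i)|10⟩ + (-0.3995 + 0.03415i)|11⟩

H⊗2 gives amp(|y⟩) = (1/2) Σ_x (−1)^(x·y) amp(|x⟩), where x·y is the number of positions in which both x and y have a 1.
|00⟩: (-0.4765i + 0.6797 - 0.5448i - 0.1192)/2 = (0.2803 - 0.5107i)
|01⟩: (-0.4765i - 0.6797 - 0.5448i + 0.1192)/2 = (-0.2803 - 0.5107i)
|10⟩: (-0.4765i + 0.6797 + 0.5448i + 0.1192)/2 = (0.3995 + 0.03415i)
|11⟩: (-0.4765i - 0.6797 + 0.5448i - 0.1192)/2 = (-0.3995 + 0.03415i)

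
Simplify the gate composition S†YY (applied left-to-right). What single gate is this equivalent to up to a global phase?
S†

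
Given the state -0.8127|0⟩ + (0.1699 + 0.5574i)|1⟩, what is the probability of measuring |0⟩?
0.6605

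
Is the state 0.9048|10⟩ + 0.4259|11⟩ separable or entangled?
Separable

Writing the state as a|00⟩ + b|01⟩ + c|10⟩ + d|11⟩, it is a product state iff ad − bc = 0.
Here (a, b, c, d) = (0, 0, 0.9048, 0.4259): ad − bc = (0)(0.4259) − (0)(0.9048) = 0, so the state is separable.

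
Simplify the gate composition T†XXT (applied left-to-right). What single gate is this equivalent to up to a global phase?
I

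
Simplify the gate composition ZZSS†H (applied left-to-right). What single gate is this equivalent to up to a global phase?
H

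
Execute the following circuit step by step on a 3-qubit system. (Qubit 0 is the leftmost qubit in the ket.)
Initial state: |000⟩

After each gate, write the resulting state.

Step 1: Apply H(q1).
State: 1/√2|000⟩ + 1/√2|010⟩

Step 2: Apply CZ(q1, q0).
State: 1/√2|000⟩ + 1/√2|010⟩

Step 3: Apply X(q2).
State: 1/√2|001⟩ + 1/√2|011⟩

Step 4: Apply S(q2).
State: (1/√2)i|001⟩ + (1/√2)i|011⟩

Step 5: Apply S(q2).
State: -1/√2|001⟩ - 1/√2|011⟩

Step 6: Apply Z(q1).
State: -1/√2|001⟩ + 1/√2|011⟩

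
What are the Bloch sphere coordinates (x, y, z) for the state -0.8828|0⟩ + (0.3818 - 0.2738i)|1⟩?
(-0.6741, 0.4834, 0.5586)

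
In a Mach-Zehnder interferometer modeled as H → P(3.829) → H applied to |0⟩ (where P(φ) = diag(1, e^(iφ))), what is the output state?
(0.1136 - 0.3173i)|0⟩ + (0.8864 + 0.3173i)|1⟩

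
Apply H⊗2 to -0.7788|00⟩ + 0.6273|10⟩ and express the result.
-0.07575|00⟩ - 0.07575|01⟩ - 0.7031|10⟩ - 0.7031|11⟩

H⊗2 gives amp(|y⟩) = (1/2) Σ_x (−1)^(x·y) amp(|x⟩), where x·y is the number of positions in which both x and y have a 1.
|00⟩: (-0.7788 + 0.6273)/2 = -0.07575
|01⟩: (-0.7788 + 0.6273)/2 = -0.07575
|10⟩: (-0.7788 - 0.6273)/2 = -0.7031
|11⟩: (-0.7788 - 0.6273)/2 = -0.7031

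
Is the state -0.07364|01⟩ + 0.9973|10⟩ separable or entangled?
Entangled

Writing the state as a|00⟩ + b|01⟩ + c|10⟩ + d|11⟩, it is a product state iff ad − bc = 0.
Here (a, b, c, d) = (0, -0.07364, 0.9973, 0): ad − bc = (0)(0) − (-0.07364)(0.9973) = 0.07344 ≠ 0, so the state is entangled.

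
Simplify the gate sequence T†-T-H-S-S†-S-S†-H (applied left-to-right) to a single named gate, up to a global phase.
I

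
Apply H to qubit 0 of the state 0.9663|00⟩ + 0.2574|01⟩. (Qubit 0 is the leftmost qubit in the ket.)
0.6833|00⟩ + 0.182|01⟩ + 0.6833|10⟩ + 0.182|11⟩

H on qubit 0 mixes each pair of kets that differ only in qubit 0: amplitudes (a, b) of (|…0…⟩, |…1…⟩) become ((a + b)/√2, (a − b)/√2). Kets absent from the input have amplitude 0.
(|00⟩, |10⟩): (a, b) = (0.9663, 0) → (0.6833, 0.6833)
(|01⟩, |11⟩): (a, b) = (0.2574, 0) → (0.182, 0.182)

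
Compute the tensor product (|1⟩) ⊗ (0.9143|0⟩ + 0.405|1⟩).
0.9143|10⟩ + 0.405|11⟩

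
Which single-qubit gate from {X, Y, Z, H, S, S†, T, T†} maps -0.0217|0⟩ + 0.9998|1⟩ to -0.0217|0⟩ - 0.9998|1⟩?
Z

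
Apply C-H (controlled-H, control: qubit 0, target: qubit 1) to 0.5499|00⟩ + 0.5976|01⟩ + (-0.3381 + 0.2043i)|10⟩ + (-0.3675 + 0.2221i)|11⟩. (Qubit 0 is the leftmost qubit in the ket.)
0.5499|00⟩ + 0.5976|01⟩ + (-0.4989 + 0.3015i)|10⟩ + (0.02079 - 0.01259i)|11⟩

C-H leaves the control-|0⟩ kets |00⟩, |01⟩ unchanged and applies H to qubit 1 on the control-|1⟩ pair (|10⟩, |11⟩).
H = [[1/√2, 1/√2], [1/√2, -1/√2]].
With a = amp(|10⟩) = (-0.3381 + 0.2043i) and b = amp(|11⟩) = (-0.3675 + 0.2221i):
new amp(|10⟩) = (1/√2)·a + (1/√2)·b = (-0.4989 + 0.3015i)
new amp(|11⟩) = (1/√2)·a + (-1/√2)·b = (0.02079 - 0.01259i)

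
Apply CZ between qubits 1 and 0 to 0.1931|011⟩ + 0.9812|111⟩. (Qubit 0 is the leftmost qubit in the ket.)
0.1931|011⟩ - 0.9812|111⟩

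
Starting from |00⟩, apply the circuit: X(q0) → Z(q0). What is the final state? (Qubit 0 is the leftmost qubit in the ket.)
-|10⟩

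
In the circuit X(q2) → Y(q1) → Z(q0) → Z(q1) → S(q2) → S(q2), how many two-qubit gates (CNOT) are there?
0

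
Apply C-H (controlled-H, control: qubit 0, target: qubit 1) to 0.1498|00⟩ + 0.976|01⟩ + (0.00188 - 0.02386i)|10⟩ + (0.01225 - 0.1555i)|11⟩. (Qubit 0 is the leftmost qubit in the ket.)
0.1498|00⟩ + 0.976|01⟩ + (0.009991 - 0.1268i)|10⟩ + (-0.007333 + 0.09308i)|11⟩

C-H leaves the control-|0⟩ kets |00⟩, |01⟩ unchanged and applies H to qubit 1 on the control-|1⟩ pair (|10⟩, |11⟩).
H = [[1/√2, 1/√2], [1/√2, -1/√2]].
With a = amp(|10⟩) = (0.00188 - 0.02386i) and b = amp(|11⟩) = (0.01225 - 0.1555i):
new amp(|10⟩) = (1/√2)·a + (1/√2)·b = (0.009991 - 0.1268i)
new amp(|11⟩) = (1/√2)·a + (-1/√2)·b = (-0.007333 + 0.09308i)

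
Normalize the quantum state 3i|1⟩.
i|1⟩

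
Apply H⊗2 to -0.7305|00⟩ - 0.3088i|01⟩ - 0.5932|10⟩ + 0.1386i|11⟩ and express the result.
(-0.6619 - 0.0851i)|00⟩ + (-0.6619 + 0.0851i)|01⟩ + (-0.06865 - 0.2237i)|10⟩ + (-0.06865 + 0.2237i)|11⟩

H⊗2 gives amp(|y⟩) = (1/2) Σ_x (−1)^(x·y) amp(|x⟩), where x·y is the number of positions in which both x and y have a 1.
|00⟩: (-0.7305 - 0.3088i - 0.5932 + 0.1386i)/2 = (-0.6619 - 0.0851i)
|01⟩: (-0.7305 + 0.3088i - 0.5932 - 0.1386i)/2 = (-0.6619 + 0.0851i)
|10⟩: (-0.7305 - 0.3088i + 0.5932 - 0.1386i)/2 = (-0.06865 - 0.2237i)
|11⟩: (-0.7305 + 0.3088i + 0.5932 + 0.1386i)/2 = (-0.06865 + 0.2237i)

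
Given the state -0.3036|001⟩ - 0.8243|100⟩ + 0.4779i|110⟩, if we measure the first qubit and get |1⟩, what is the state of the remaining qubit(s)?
-0.8651|00⟩ + 0.5016i|10⟩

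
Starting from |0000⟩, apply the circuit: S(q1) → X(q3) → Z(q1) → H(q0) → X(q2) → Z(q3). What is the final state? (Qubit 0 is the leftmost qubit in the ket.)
-1/√2|0011⟩ - 1/√2|1011⟩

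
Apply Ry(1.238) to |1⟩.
-0.5802|0⟩ + 0.8145|1⟩

Ry(1.238) = [[cos(θ/2), −sin(θ/2)], [sin(θ/2), cos(θ/2)]]; θ = 1.238, cos(θ/2) ≈ 0.814459, sin(θ/2) ≈ 0.580221.
With a = amp(|0⟩) = 0 and b = amp(|1⟩) = 1:
new amp(|0⟩) = (0.814459)·a + (-0.580221)·b = -0.5802
new amp(|1⟩) = (0.580221)·a + (0.814459)·b = 0.8145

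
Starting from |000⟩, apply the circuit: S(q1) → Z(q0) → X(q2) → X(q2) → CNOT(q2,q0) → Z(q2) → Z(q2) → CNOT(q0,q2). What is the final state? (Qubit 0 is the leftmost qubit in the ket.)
|000⟩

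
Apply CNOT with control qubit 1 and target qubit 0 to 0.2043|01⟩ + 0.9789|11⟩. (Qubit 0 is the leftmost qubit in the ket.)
0.9789|01⟩ + 0.2043|11⟩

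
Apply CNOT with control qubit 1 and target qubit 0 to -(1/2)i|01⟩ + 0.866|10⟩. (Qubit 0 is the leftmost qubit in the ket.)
0.866|10⟩ - (1/2)i|11⟩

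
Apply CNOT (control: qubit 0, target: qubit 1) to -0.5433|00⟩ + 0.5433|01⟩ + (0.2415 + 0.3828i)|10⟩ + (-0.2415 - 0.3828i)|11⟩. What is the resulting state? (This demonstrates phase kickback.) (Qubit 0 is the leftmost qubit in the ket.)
-0.5433|00⟩ + 0.5433|01⟩ + (-0.2415 - 0.3828i)|10⟩ + (0.2415 + 0.3828i)|11⟩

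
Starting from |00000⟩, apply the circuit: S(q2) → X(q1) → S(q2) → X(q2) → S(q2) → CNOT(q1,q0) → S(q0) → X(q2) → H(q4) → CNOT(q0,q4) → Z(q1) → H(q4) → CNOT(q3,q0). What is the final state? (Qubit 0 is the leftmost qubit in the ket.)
|11000⟩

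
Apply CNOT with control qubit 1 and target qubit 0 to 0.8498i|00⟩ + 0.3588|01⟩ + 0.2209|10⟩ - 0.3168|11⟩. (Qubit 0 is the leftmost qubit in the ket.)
0.8498i|00⟩ - 0.3168|01⟩ + 0.2209|10⟩ + 0.3588|11⟩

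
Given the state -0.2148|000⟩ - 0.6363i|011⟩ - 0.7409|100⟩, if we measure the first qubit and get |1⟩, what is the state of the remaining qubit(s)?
-|00⟩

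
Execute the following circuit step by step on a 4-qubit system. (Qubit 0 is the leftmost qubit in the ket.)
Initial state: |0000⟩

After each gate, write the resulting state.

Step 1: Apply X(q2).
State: |0010⟩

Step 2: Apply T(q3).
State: |0010⟩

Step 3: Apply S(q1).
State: |0010⟩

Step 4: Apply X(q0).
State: |1010⟩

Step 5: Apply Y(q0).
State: -i|0010⟩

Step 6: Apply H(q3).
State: -(1/√2)i|0010⟩ - (1/√2)i|0011⟩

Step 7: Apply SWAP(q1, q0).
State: -(1/√2)i|0010⟩ - (1/√2)i|0011⟩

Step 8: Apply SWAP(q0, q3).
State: -(1/√2)i|0010⟩ - (1/√2)i|1010⟩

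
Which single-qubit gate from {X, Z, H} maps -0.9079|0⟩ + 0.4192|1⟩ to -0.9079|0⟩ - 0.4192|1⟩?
Z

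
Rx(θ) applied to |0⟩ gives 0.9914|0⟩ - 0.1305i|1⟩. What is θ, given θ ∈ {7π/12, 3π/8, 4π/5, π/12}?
π/12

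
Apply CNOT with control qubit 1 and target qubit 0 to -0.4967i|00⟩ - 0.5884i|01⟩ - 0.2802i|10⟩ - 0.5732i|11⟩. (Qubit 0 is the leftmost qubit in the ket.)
-0.4967i|00⟩ - 0.5732i|01⟩ - 0.2802i|10⟩ - 0.5884i|11⟩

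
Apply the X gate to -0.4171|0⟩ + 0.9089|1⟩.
0.9089|0⟩ - 0.4171|1⟩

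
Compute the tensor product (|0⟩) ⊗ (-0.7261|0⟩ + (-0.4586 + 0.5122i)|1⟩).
-0.7261|00⟩ + (-0.4586 + 0.5122i)|01⟩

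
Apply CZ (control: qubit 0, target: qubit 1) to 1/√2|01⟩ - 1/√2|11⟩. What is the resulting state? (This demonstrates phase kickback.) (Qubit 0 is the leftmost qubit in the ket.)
1/√2|01⟩ + 1/√2|11⟩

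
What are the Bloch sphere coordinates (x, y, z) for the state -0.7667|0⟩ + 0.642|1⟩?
(-0.9844, 0, 0.1757)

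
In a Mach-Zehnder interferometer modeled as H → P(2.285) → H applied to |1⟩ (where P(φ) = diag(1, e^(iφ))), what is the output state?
(0.8275 - 0.3778i)|0⟩ + (0.1725 + 0.3778i)|1⟩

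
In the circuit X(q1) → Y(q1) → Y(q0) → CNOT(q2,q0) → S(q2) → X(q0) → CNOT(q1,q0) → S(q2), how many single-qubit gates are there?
6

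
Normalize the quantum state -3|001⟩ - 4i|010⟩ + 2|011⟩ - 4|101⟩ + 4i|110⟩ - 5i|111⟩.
-0.3235|001⟩ - 0.4313i|010⟩ + 0.2157|011⟩ - 0.4313|101⟩ + 0.4313i|110⟩ - 0.5392i|111⟩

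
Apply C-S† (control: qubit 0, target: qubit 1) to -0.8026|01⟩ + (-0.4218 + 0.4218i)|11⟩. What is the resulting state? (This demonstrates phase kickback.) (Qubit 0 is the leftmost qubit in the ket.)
-0.8026|01⟩ + (0.4218 + 0.4218i)|11⟩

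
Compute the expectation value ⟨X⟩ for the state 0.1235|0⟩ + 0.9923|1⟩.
0.2451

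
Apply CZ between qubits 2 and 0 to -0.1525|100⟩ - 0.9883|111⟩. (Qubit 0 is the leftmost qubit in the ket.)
-0.1525|100⟩ + 0.9883|111⟩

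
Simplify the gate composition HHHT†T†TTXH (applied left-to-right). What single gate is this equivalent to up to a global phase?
Z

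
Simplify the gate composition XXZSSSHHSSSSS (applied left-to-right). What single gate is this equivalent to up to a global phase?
Z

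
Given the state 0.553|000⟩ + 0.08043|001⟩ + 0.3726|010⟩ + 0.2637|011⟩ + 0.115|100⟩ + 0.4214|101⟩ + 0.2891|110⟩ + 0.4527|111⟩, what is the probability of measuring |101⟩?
0.1776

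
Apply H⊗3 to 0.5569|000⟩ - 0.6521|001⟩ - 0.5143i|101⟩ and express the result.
(-0.03366 - 0.1818i)|000⟩ + (0.4274 + 0.1818i)|001⟩ + (-0.03366 - 0.1818i)|010⟩ + (0.4274 + 0.1818i)|011⟩ + (-0.03366 + 0.1818i)|100⟩ + (0.4274 - 0.1818i)|101⟩ + (-0.03366 + 0.1818i)|110⟩ + (0.4274 - 0.1818i)|111⟩

H⊗3 gives amp(|y⟩) = (1/2√2) Σ_x (−1)^(x·y) amp(|x⟩), where x·y is the number of positions in which both x and y have a 1.
|000⟩: (0.5569 - 0.6521 - 0.5143i)/(2√2) = (-0.03366 - 0.1818i)
|001⟩: (0.5569 + 0.6521 + 0.5143i)/(2√2) = (0.4274 + 0.1818i)
|010⟩: (0.5569 - 0.6521 - 0.5143i)/(2√2) = (-0.03366 - 0.1818i)
|011⟩: (0.5569 + 0.6521 + 0.5143i)/(2√2) = (0.4274 + 0.1818i)
|100⟩: (0.5569 - 0.6521 + 0.5143i)/(2√2) = (-0.03366 + 0.1818i)
|101⟩: (0.5569 + 0.6521 - 0.5143i)/(2√2) = (0.4274 - 0.1818i)
|110⟩: (0.5569 - 0.6521 + 0.5143i)/(2√2) = (-0.03366 + 0.1818i)
|111⟩: (0.5569 + 0.6521 - 0.5143i)/(2√2) = (0.4274 - 0.1818i)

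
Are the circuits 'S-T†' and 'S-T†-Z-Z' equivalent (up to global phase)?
Yes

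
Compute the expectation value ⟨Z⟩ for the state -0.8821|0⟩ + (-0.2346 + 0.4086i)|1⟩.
0.5561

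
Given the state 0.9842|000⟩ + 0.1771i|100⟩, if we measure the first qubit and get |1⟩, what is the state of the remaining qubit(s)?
i|00⟩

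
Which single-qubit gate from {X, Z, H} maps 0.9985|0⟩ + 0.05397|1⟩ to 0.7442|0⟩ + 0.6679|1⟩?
H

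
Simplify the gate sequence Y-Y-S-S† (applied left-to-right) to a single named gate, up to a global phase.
I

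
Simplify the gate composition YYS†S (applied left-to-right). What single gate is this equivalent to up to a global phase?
I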